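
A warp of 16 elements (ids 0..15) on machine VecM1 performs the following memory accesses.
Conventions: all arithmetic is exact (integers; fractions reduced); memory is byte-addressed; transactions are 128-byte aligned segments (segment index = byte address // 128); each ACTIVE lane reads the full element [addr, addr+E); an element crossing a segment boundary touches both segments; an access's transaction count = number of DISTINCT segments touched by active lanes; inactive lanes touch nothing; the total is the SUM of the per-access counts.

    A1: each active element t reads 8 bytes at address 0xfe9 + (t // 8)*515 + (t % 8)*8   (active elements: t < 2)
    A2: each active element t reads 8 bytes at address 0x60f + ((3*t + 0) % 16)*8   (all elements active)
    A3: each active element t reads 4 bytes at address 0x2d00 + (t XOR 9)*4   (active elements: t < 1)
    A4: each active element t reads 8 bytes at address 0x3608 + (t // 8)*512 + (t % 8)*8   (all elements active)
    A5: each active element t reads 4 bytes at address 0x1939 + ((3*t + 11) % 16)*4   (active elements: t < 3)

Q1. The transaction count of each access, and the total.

A1: 1 transaction
A2: 2 transactions
A3: 1 transaction
A4: 2 transactions
A5: 1 transaction

Answer: 1,2,1,2,1; total 7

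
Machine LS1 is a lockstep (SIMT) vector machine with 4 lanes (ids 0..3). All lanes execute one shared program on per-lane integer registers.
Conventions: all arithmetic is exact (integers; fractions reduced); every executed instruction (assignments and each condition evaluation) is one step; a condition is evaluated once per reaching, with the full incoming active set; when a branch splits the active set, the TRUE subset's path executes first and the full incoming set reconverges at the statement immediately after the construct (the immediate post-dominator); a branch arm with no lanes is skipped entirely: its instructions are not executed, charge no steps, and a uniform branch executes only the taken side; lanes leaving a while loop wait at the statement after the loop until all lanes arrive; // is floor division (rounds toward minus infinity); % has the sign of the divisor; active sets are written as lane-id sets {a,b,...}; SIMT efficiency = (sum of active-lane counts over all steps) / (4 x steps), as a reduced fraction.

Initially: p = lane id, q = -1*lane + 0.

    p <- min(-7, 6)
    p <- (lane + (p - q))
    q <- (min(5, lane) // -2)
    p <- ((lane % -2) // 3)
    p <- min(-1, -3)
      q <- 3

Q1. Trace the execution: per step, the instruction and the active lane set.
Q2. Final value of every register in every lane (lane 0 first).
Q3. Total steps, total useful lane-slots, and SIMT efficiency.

step 0: p <- min(-7, 6)              {0,1,2,3}
step 1: p <- (lane + (p - q))        {0,1,2,3}
step 2: q <- (min(5, lane) // -2)    {0,1,2,3}
step 3: p <- ((lane % -2) // 3)      {0,1,2,3}
step 4: p <- min(-1, -3)             {0,1,2,3}
step 5: q <- 3                       {0,1,2,3}

Answer: 6 steps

p: -3,-3,-3,-3
q: 3,3,3,3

steps = 6; useful = 24; efficiency = 24/24 = 1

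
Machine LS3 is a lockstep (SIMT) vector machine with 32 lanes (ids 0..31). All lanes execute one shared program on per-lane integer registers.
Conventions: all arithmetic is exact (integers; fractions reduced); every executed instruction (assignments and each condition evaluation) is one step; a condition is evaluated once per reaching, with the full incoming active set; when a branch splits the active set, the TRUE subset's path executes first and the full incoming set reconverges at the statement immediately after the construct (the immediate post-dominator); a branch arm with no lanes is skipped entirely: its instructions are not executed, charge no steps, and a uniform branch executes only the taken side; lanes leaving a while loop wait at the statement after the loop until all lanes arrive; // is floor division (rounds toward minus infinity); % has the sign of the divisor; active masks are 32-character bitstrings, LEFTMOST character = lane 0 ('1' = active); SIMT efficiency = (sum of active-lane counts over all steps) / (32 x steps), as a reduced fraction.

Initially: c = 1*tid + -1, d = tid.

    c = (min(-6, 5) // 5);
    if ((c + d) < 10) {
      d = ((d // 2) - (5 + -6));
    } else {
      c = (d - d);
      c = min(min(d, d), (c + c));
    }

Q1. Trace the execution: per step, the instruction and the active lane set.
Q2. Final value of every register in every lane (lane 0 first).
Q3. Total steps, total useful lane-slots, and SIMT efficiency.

step 0: c <- (min(-6, 5) // 5)       11111111111111111111111111111111
step 1: eval ((c + d) < 10)          11111111111111111111111111111111
step 2: d <- ((d // 2) - (5 + -6))   11111111111100000000000000000000
step 3: c <- (d - d)                 00000000000011111111111111111111
step 4: c <- min(min(d, d), (c + c)) 00000000000011111111111111111111

Answer: 5 steps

c: -2,-2,-2,-2,-2,-2,-2,-2,-2,-2,-2,-2,0,0,0,0,0,0,0,0,0,0,0,0,0,0,0,0,0,0,0,0
d: 1,1,2,2,3,3,4,4,5,5,6,6,12,13,14,15,16,17,18,19,20,21,22,23,24,25,26,27,28,29,30,31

steps = 5; useful = 116; efficiency = 116/160 = 29/40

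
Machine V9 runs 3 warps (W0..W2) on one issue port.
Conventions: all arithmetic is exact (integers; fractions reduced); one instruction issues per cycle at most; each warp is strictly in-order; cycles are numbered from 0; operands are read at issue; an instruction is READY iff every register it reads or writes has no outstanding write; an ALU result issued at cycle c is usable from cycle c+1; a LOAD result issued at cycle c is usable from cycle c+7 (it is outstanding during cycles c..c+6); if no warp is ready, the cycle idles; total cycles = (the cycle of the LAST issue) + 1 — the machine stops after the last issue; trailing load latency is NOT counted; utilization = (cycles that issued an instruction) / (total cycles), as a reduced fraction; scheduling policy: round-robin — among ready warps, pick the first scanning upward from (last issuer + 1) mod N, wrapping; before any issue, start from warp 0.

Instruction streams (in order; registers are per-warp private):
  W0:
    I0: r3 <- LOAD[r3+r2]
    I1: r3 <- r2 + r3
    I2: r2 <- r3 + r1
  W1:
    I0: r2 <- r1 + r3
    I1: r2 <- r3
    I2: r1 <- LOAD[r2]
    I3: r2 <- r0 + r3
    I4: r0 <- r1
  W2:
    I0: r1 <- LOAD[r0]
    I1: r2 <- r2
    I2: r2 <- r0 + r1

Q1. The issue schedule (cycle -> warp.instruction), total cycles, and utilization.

cycle 0: W0.I0
cycle 1: W1.I0
cycle 2: W2.I0
cycle 3: W1.I1
cycle 4: W2.I1
cycle 5: W1.I2
cycle 6: W1.I3
cycle 7: W0.I1
cycle 8: W0.I2
cycle 9: W2.I2
cycle 10: idle
cycle 11: idle
cycle 12: W1.I4

Answer: 13 cycles, utilization 11/13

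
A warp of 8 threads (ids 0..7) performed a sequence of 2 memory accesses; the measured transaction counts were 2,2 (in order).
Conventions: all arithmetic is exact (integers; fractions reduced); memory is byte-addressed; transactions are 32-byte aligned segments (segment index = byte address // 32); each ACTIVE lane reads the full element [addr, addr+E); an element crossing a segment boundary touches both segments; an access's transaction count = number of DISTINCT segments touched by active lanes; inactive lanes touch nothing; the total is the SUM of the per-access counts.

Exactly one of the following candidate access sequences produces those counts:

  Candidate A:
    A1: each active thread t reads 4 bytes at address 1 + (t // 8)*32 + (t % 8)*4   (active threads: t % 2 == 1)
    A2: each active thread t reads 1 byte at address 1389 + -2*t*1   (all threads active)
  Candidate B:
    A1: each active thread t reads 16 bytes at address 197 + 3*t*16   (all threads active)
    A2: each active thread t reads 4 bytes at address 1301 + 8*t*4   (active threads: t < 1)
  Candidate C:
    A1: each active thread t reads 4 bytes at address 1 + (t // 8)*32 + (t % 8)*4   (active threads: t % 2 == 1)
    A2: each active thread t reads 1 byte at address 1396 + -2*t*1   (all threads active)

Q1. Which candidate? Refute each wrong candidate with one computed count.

B: A1 gives 12 transactions, not 2
C: A2 gives 1 transaction, not 2
A: all counts match (2,2)

Answer: A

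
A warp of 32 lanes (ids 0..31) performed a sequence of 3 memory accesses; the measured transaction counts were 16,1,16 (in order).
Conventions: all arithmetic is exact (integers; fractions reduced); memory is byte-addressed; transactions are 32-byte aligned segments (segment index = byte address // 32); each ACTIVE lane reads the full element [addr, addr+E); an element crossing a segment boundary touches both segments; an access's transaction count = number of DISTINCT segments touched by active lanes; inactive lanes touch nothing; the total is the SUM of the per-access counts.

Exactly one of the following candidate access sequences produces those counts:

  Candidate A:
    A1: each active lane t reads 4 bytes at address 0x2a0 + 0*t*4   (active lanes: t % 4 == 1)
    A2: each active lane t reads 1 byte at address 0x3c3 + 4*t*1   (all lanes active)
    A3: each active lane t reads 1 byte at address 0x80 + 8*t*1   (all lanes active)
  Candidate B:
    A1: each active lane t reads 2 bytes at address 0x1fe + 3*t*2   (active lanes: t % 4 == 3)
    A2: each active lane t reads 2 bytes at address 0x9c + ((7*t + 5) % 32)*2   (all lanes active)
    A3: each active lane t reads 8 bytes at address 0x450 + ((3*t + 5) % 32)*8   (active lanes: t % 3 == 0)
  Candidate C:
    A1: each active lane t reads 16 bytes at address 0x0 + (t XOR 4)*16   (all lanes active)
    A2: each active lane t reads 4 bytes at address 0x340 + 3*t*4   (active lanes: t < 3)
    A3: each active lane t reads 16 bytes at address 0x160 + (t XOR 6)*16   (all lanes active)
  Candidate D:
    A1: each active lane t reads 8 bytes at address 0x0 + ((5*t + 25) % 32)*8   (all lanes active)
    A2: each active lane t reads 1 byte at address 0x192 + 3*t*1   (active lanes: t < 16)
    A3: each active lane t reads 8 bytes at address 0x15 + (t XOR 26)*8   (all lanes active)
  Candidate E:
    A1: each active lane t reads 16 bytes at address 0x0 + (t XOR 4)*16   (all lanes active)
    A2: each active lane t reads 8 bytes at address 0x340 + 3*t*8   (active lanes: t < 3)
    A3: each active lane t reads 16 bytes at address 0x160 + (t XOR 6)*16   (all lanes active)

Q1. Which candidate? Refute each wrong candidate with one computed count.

A: A1 gives 1 transaction, not 16
B: A1 gives 6 transactions, not 16
D: A1 gives 8 transactions, not 16
E: A2 gives 2 transactions, not 1
C: all counts match (16,1,16)

Answer: C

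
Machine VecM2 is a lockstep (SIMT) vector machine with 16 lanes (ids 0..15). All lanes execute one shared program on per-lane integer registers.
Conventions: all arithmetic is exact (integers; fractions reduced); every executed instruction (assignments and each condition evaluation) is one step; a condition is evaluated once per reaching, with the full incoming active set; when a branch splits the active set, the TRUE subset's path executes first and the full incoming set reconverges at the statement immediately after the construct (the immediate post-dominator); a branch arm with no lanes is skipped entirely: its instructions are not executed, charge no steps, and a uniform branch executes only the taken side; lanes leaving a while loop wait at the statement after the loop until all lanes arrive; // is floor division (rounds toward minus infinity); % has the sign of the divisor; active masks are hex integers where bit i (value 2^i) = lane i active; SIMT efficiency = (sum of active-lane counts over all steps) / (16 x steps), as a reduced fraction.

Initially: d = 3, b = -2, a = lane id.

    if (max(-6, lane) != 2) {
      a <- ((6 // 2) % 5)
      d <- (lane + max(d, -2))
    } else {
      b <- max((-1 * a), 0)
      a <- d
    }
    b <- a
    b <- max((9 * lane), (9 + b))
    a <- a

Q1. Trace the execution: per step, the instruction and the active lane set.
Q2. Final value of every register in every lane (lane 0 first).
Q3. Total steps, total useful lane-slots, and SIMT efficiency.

step 0: eval (max(-6, lane) != 2)    0xffff
step 1: a <- ((6 // 2) % 5)          0xfffb
step 2: d <- (lane + max(d, -2))     0xfffb
step 3: b <- max((-1 * a), 0)        0x0004
step 4: a <- d                       0x0004
step 5: b <- a                       0xffff
step 6: b <- max((9 * lane), (9 + b)) 0xffff
step 7: a <- a                       0xffff

Answer: 8 steps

d: 3,4,3,6,7,8,9,10,11,12,13,14,15,16,17,18
b: 12,12,18,27,36,45,54,63,72,81,90,99,108,117,126,135
a: 3,3,3,3,3,3,3,3,3,3,3,3,3,3,3,3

steps = 8; useful = 96; efficiency = 96/128 = 3/4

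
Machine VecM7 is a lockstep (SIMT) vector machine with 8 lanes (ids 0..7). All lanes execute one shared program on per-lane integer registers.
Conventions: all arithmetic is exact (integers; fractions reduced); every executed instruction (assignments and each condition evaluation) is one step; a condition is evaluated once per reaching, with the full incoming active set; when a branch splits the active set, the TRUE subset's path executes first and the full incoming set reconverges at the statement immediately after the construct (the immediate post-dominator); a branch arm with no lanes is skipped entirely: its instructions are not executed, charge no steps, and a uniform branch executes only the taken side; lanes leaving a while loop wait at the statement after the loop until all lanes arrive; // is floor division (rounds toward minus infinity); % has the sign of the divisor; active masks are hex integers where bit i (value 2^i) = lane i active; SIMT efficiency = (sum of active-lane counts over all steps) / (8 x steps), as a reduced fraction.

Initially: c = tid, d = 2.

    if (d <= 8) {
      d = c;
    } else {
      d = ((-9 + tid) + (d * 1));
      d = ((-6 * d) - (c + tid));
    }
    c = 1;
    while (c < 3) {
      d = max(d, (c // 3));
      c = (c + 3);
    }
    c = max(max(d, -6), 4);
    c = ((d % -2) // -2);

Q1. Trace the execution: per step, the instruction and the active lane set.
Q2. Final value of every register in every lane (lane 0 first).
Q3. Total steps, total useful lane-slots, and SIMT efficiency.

step 0: eval (d <= 8)                0xff
step 1: d <- c                       0xff
step 2: c <- 1                       0xff
step 3: eval (c < 3)                 0xff
step 4: d <- max(d, (c // 3))        0xff
step 5: c <- (c + 3)                 0xff
step 6: eval (c < 3)                 0xff
step 7: c <- max(max(d, -6), 4)      0xff
step 8: c <- ((d % -2) // -2)        0xff

Answer: 9 steps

c: 0,0,0,0,0,0,0,0
d: 0,1,2,3,4,5,6,7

steps = 9; useful = 72; efficiency = 72/72 = 1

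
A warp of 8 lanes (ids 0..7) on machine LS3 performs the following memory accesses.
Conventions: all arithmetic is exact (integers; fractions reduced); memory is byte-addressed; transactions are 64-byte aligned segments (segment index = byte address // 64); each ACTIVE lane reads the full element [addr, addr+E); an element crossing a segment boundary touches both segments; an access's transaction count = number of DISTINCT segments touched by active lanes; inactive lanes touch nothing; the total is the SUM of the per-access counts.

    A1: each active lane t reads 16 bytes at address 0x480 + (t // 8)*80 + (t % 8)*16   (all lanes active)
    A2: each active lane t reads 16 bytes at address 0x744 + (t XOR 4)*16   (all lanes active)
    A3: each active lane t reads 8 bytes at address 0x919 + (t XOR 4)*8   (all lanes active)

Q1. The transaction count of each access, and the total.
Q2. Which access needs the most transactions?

A1: 2 transactions
A2: 3 transactions
A3: 2 transactions

Answer: 2,3,2; total 7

Answer: A2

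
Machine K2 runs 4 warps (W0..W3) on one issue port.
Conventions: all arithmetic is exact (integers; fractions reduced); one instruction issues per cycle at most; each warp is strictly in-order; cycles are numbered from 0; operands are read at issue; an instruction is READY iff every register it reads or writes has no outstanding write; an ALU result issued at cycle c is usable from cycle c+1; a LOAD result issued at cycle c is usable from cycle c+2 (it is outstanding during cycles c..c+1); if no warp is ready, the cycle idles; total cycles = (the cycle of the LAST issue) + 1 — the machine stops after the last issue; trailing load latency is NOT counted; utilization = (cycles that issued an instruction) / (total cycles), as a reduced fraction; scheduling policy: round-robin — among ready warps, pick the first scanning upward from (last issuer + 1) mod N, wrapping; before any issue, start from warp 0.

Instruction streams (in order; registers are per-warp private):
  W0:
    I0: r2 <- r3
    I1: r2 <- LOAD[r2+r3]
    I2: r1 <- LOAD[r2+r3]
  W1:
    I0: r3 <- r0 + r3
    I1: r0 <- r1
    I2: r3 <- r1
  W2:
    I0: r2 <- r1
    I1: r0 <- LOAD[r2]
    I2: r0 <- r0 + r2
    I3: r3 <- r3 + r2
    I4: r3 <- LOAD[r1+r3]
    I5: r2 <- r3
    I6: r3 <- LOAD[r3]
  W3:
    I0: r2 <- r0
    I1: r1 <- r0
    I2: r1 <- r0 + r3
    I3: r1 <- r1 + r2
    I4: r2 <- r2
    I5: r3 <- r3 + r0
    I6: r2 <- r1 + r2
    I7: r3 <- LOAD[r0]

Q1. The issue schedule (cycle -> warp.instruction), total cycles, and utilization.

cycle 0: W0.I0
cycle 1: W1.I0
cycle 2: W2.I0
cycle 3: W3.I0
cycle 4: W0.I1
cycle 5: W1.I1
cycle 6: W2.I1
cycle 7: W3.I1
cycle 8: W0.I2
cycle 9: W1.I2
cycle 10: W2.I2
cycle 11: W3.I2
cycle 12: W2.I3
cycle 13: W3.I3
cycle 14: W2.I4
cycle 15: W3.I4
cycle 16: W2.I5
cycle 17: W3.I5
cycle 18: W2.I6
cycle 19: W3.I6
cycle 20: W3.I7

Answer: 21 cycles, utilization 1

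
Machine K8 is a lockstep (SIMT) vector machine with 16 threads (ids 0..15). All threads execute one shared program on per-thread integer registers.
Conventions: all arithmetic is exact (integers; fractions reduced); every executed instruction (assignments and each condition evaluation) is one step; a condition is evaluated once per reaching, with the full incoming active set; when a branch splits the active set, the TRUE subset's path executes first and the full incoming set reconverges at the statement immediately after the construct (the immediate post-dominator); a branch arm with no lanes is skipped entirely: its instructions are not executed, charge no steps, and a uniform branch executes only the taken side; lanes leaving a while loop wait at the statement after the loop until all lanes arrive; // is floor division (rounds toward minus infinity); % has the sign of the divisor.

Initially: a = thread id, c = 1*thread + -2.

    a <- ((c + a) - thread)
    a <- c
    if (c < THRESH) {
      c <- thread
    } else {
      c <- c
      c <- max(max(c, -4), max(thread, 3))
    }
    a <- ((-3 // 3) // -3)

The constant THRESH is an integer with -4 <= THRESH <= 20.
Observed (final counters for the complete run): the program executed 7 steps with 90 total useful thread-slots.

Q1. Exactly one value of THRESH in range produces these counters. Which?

Answer: THRESH = 4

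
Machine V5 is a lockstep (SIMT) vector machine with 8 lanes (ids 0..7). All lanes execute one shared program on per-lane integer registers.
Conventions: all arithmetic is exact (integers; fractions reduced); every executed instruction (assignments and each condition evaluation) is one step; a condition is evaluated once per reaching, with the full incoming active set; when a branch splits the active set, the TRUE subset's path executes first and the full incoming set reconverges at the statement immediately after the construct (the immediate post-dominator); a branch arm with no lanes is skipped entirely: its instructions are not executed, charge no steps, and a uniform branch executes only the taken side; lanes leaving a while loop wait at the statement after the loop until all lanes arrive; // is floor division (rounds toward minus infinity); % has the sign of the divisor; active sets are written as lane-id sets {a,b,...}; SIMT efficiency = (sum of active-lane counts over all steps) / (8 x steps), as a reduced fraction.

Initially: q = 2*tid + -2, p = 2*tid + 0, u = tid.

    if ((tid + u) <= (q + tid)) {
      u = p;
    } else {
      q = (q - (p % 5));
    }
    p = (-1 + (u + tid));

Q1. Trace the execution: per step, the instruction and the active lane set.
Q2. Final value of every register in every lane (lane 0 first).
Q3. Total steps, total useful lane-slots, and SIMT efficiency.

step 0: eval ((tid + u) <= (q + tid)) {0,1,2,3,4,5,6,7}
step 1: u <- p                       {2,3,4,5,6,7}
step 2: q <- (q - (p % 5))           {0,1}
step 3: p <- (-1 + (u + tid))        {0,1,2,3,4,5,6,7}

Answer: 4 steps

q: -2,-2,2,4,6,8,10,12
p: -1,1,5,8,11,14,17,20
u: 0,1,4,6,8,10,12,14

steps = 4; useful = 24; efficiency = 24/32 = 3/4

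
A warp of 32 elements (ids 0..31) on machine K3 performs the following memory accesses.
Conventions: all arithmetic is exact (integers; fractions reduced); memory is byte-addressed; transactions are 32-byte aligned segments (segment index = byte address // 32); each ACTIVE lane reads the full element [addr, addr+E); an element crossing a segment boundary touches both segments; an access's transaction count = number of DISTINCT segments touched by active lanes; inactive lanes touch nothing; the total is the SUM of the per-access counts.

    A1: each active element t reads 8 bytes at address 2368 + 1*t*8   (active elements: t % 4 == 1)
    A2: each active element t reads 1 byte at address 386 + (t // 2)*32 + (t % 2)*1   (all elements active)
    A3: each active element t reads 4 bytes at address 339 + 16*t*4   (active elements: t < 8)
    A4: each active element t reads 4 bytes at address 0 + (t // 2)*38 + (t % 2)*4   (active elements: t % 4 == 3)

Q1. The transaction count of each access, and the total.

A1: 8 transactions
A2: 16 transactions
A3: 8 transactions
A4: 9 transactions

Answer: 8,16,8,9; total 41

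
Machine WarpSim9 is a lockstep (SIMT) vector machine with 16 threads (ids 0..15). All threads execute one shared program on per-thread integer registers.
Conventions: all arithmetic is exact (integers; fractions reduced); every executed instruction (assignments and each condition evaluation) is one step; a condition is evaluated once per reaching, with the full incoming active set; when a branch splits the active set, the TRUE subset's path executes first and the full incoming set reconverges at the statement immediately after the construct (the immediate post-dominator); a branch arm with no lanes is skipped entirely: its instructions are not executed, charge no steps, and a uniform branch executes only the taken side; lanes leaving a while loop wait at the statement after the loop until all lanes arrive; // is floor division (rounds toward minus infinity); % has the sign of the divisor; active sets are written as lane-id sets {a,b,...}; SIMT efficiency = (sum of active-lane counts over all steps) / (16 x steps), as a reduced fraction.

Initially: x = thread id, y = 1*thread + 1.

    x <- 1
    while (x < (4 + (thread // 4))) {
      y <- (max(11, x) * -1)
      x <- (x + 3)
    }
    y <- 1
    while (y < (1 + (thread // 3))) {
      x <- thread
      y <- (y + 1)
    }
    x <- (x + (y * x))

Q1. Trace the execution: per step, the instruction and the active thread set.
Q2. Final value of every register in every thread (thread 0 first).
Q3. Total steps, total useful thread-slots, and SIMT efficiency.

step 0: x <- 1                       {0,1,2,3,4,5,6,7,8,9,10,11,12,13,14,15}
step 1: eval (x < (4 + (thread // 4))) {0,1,2,3,4,5,6,7,8,9,10,11,12,13,14,15}
step 2: y <- (max(11, x) * -1)       {0,1,2,3,4,5,6,7,8,9,10,11,12,13,14,15}
step 3: x <- (x + 3)                 {0,1,2,3,4,5,6,7,8,9,10,11,12,13,14,15}
step 4: eval (x < (4 + (thread // 4))) {0,1,2,3,4,5,6,7,8,9,10,11,12,13,14,15}
step 5: y <- (max(11, x) * -1)       {4,5,6,7,8,9,10,11,12,13,14,15}
step 6: x <- (x + 3)                 {4,5,6,7,8,9,10,11,12,13,14,15}
step 7: eval (x < (4 + (thread // 4))) {4,5,6,7,8,9,10,11,12,13,14,15}
step 8: y <- 1                       {0,1,2,3,4,5,6,7,8,9,10,11,12,13,14,15}
step 9: eval (y < (1 + (thread // 3))) {0,1,2,3,4,5,6,7,8,9,10,11,12,13,14,15}
step 10: x <- thread                  {3,4,5,6,7,8,9,10,11,12,13,14,15}
step 11: y <- (y + 1)                 {3,4,5,6,7,8,9,10,11,12,13,14,15}
step 12: eval (y < (1 + (thread // 3))) {3,4,5,6,7,8,9,10,11,12,13,14,15}
step 13: x <- thread                  {6,7,8,9,10,11,12,13,14,15}
step 14: y <- (y + 1)                 {6,7,8,9,10,11,12,13,14,15}
step 15: eval (y < (1 + (thread // 3))) {6,7,8,9,10,11,12,13,14,15}
step 16: x <- thread                  {9,10,11,12,13,14,15}
step 17: y <- (y + 1)                 {9,10,11,12,13,14,15}
step 18: eval (y < (1 + (thread // 3))) {9,10,11,12,13,14,15}
step 19: x <- thread                  {12,13,14,15}
step 20: y <- (y + 1)                 {12,13,14,15}
step 21: eval (y < (1 + (thread // 3))) {12,13,14,15}
step 22: x <- thread                  {15}
step 23: y <- (y + 1)                 {15}
step 24: eval (y < (1 + (thread // 3))) {15}
step 25: x <- (x + (y * x))           {0,1,2,3,4,5,6,7,8,9,10,11,12,13,14,15}

Answer: 26 steps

x: 8,8,8,9,12,15,24,28,32,45,50,55,72,78,84,105
y: 1,1,1,2,2,2,3,3,3,4,4,4,5,5,5,6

steps = 26; useful = 269; efficiency = 269/416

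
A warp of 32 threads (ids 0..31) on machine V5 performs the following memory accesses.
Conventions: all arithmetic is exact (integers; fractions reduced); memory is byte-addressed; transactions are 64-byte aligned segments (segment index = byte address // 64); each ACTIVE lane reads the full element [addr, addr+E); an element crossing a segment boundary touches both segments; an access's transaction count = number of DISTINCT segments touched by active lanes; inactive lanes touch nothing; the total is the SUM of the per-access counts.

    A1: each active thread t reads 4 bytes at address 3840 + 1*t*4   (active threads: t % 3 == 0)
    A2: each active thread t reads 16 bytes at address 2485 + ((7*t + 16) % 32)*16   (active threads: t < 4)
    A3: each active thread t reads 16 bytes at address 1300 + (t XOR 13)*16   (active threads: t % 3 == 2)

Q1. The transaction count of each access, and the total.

A1: 2 transactions
A2: 5 transactions
A3: 5 transactions

Answer: 2,5,5; total 12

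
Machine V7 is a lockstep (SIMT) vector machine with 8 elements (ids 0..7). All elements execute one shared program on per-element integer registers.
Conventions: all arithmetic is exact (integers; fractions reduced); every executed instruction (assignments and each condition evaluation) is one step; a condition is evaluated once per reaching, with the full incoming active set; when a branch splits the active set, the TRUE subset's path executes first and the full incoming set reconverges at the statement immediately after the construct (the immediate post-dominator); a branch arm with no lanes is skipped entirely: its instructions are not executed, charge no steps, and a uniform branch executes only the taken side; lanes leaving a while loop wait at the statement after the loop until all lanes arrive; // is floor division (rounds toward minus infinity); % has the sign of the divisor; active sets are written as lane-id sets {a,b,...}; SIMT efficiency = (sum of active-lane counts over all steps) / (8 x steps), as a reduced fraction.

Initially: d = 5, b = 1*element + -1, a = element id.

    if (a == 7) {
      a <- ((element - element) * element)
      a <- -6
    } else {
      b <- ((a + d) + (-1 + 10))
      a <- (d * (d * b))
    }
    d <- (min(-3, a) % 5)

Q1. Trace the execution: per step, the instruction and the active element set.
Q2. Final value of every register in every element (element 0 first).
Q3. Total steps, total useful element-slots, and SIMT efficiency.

step 0: eval (a == 7)                {0,1,2,3,4,5,6,7}
step 1: a <- ((element - element) * element) {7}
step 2: a <- -6                      {7}
step 3: b <- ((a + d) + (-1 + 10))   {0,1,2,3,4,5,6}
step 4: a <- (d * (d * b))           {0,1,2,3,4,5,6}
step 5: d <- (min(-3, a) % 5)        {0,1,2,3,4,5,6,7}

Answer: 6 steps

d: 2,2,2,2,2,2,2,4
b: 14,15,16,17,18,19,20,6
a: 350,375,400,425,450,475,500,-6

steps = 6; useful = 32; efficiency = 32/48 = 2/3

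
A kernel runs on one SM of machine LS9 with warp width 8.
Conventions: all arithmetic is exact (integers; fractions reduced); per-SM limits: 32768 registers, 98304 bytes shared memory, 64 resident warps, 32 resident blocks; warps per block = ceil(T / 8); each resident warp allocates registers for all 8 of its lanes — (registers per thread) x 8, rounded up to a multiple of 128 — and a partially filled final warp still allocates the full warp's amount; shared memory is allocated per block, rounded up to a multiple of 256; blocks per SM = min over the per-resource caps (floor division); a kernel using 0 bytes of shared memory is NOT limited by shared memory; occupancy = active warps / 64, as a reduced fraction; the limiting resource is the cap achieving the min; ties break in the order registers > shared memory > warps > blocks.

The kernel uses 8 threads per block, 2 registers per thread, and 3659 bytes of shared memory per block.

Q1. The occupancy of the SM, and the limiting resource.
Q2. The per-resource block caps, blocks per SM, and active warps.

Answer: occupancy 25/64, limited by shared memory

registers: 256 blocks
shared memory: 25 blocks
warps: 64 blocks
blocks: 32 blocks

Answer: 25 blocks, 25 active warps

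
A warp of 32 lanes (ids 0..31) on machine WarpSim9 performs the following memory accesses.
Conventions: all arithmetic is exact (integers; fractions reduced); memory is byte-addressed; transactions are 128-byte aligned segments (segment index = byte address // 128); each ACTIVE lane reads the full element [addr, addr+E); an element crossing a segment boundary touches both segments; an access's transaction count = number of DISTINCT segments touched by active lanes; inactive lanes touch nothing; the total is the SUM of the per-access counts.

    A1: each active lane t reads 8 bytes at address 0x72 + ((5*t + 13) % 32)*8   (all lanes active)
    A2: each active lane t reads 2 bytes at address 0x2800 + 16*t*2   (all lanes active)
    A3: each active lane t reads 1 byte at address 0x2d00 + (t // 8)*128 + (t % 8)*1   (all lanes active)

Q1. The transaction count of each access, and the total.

A1: 3 transactions
A2: 8 transactions
A3: 4 transactions

Answer: 3,8,4; total 15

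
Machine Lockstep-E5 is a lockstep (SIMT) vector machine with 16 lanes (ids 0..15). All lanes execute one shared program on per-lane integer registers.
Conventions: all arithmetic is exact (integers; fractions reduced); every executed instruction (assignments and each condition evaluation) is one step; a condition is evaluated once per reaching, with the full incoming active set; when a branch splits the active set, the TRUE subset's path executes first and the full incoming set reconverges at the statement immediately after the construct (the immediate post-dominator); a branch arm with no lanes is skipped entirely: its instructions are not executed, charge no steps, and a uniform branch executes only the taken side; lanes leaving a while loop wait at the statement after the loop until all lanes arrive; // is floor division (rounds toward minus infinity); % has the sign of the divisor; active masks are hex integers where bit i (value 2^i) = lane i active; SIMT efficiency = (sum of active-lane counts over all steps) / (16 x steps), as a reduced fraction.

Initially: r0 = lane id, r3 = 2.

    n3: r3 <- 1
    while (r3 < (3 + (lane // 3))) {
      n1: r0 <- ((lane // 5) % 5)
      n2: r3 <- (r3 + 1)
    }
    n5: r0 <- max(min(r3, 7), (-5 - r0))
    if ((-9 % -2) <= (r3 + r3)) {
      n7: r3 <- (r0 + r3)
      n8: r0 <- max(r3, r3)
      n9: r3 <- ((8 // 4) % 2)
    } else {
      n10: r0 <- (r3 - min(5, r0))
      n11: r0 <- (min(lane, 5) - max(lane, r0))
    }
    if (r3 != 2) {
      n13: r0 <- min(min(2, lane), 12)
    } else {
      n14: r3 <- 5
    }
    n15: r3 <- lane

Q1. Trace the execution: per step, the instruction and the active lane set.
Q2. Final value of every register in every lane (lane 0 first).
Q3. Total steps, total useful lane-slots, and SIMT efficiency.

step 0: r3 <- 1                      0xffff
step 1: eval (r3 < (3 + (lane // 3))) 0xffff
step 2: r0 <- ((lane // 5) % 5)      0xffff
step 3: r3 <- (r3 + 1)               0xffff
step 4: eval (r3 < (3 + (lane // 3))) 0xffff
step 5: r0 <- ((lane // 5) % 5)      0xffff
step 6: r3 <- (r3 + 1)               0xffff
step 7: eval (r3 < (3 + (lane // 3))) 0xffff
step 8: r0 <- ((lane // 5) % 5)      0xfff8
step 9: r3 <- (r3 + 1)               0xfff8
step 10: eval (r3 < (3 + (lane // 3))) 0xfff8
step 11: r0 <- ((lane // 5) % 5)      0xffc0
step 12: r3 <- (r3 + 1)               0xffc0
step 13: eval (r3 < (3 + (lane // 3))) 0xffc0
step 14: r0 <- ((lane // 5) % 5)      0xfe00
step 15: r3 <- (r3 + 1)               0xfe00
step 16: eval (r3 < (3 + (lane // 3))) 0xfe00
step 17: r0 <- ((lane // 5) % 5)      0xf000
step 18: r3 <- (r3 + 1)               0xf000
step 19: eval (r3 < (3 + (lane // 3))) 0xf000
step 20: r0 <- ((lane // 5) % 5)      0x8000
step 21: r3 <- (r3 + 1)               0x8000
step 22: eval (r3 < (3 + (lane // 3))) 0x8000
step 23: r0 <- max(min(r3, 7), (-5 - r0)) 0xffff
step 24: eval ((-9 % -2) <= (r3 + r3)) 0xffff
step 25: r3 <- (r0 + r3)              0xffff
step 26: r0 <- max(r3, r3)            0xffff
step 27: r3 <- ((8 // 4) % 2)         0xffff
step 28: eval (r3 != 2)               0xffff
step 29: r0 <- min(min(2, lane), 12)  0xffff
step 30: r3 <- lane                   0xffff

Answer: 31 steps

r0: 0,1,2,2,2,2,2,2,2,2,2,2,2,2,2,2
r3: 0,1,2,3,4,5,6,7,8,9,10,11,12,13,14,15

steps = 31; useful = 361; efficiency = 361/496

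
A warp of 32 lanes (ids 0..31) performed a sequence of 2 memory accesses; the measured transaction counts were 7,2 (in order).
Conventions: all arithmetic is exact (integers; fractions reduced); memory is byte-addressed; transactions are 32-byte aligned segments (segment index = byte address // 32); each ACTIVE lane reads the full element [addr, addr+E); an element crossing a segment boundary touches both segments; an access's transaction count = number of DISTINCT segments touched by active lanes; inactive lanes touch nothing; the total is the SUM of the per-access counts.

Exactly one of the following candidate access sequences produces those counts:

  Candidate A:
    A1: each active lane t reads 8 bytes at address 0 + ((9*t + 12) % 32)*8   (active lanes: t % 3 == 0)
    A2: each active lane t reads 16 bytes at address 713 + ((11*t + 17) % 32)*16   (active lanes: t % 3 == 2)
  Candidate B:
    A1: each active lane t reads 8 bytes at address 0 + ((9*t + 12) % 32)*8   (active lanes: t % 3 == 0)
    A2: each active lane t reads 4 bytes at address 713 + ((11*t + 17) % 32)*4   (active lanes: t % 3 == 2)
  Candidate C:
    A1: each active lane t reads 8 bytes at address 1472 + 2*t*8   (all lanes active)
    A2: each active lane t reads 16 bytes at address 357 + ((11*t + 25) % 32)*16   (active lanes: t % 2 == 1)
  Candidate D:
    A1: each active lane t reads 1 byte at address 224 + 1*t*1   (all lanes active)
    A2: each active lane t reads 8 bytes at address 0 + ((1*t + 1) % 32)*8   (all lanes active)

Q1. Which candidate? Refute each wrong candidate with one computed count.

A: A2 gives 6 transactions, not 2
C: A1 gives 16 transactions, not 7
D: A1 gives 1 transaction, not 7
B: all counts match (7,2)

Answer: B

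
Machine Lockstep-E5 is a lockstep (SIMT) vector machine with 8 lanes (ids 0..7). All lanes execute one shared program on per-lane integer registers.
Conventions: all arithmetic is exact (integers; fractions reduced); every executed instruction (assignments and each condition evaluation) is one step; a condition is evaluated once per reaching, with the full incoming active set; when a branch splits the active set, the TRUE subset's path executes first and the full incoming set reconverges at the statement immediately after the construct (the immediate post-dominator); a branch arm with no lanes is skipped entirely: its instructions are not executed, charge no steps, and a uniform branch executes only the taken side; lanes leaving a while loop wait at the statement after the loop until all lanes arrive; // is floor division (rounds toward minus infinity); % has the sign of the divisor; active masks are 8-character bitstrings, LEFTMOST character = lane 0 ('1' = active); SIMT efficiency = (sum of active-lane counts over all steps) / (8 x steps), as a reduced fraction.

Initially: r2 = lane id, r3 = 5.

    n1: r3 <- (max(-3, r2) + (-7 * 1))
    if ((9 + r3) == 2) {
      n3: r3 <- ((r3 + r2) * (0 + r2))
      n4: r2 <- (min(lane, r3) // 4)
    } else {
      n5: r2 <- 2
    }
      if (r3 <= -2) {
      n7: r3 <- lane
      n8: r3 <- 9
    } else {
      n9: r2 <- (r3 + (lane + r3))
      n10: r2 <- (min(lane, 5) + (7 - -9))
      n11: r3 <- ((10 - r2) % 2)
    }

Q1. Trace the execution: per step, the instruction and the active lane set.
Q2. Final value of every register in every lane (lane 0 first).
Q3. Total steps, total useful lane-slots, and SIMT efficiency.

step 0: r3 <- (max(-3, r2) + (-7 * 1)) 11111111
step 1: eval ((9 + r3) == 2)         11111111
step 2: r3 <- ((r3 + r2) * (0 + r2)) 10000000
step 3: r2 <- (min(lane, r3) // 4)   10000000
step 4: r2 <- 2                      01111111
step 5: eval (r3 <= -2)              11111111
step 6: r3 <- lane                   01111100
step 7: r3 <- 9                      01111100
step 8: r2 <- (r3 + (lane + r3))     10000011
step 9: r2 <- (min(lane, 5) + (7 - -9)) 10000011
step 10: r3 <- ((10 - r2) % 2)        10000011

Answer: 11 steps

r2: 16,2,2,2,2,2,21,21
r3: 0,9,9,9,9,9,1,1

steps = 11; useful = 52; efficiency = 52/88 = 13/22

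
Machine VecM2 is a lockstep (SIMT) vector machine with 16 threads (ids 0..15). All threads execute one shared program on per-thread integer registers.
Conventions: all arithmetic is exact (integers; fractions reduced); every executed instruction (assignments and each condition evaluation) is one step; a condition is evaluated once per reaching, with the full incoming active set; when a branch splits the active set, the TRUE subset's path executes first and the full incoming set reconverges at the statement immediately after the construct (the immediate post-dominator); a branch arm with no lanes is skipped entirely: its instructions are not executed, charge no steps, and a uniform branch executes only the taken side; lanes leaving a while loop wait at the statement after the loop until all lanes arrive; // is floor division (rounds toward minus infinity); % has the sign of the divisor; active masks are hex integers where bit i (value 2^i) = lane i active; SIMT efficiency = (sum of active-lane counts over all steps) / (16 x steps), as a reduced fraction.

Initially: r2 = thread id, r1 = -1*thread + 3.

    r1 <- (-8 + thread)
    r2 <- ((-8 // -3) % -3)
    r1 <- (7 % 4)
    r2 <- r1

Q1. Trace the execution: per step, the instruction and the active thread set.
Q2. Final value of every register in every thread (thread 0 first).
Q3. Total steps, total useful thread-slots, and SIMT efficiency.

step 0: r1 <- (-8 + thread)          0xffff
step 1: r2 <- ((-8 // -3) % -3)      0xffff
step 2: r1 <- (7 % 4)                0xffff
step 3: r2 <- r1                     0xffff

Answer: 4 steps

r2: 3,3,3,3,3,3,3,3,3,3,3,3,3,3,3,3
r1: 3,3,3,3,3,3,3,3,3,3,3,3,3,3,3,3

steps = 4; useful = 64; efficiency = 64/64 = 1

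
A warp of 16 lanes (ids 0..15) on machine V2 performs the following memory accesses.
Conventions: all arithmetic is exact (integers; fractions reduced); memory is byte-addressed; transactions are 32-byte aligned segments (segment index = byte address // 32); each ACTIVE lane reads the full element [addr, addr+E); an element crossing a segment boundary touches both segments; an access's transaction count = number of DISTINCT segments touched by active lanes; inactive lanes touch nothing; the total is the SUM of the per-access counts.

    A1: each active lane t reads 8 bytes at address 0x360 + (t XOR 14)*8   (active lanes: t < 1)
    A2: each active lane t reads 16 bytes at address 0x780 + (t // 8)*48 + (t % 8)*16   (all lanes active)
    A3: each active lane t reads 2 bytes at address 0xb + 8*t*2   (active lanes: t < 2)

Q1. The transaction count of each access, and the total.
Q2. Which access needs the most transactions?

A1: 1 transaction
A2: 6 transactions
A3: 1 transaction

Answer: 1,6,1; total 8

Answer: A2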